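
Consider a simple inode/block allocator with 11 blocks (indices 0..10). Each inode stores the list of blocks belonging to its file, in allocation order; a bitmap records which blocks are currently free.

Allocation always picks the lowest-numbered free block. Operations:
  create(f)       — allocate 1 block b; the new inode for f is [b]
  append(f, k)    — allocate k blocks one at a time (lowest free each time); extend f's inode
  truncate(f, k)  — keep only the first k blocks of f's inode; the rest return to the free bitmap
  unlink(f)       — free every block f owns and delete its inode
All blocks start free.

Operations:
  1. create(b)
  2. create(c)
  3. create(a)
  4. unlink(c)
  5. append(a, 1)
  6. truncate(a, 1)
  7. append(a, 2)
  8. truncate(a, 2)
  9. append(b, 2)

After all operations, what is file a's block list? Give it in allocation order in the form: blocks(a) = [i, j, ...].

blocks(a) = [2, 1]

[1] create(b) — b=0 (map F..........)
[2] create(c) — b=0 c=1 (map FF.........)
[3] create(a) — a=2 b=0 c=1 (map FFF........)
[4] unlink(c) — a=2 b=0 (map F.F........)
[5] append(a, 1) — a=2,1 b=0 (map FFF........)
[6] truncate(a, 1) — a=2 b=0 (map F.F........)
[7] append(a, 2) — a=2,1,3 b=0 (map FFFF.......)
[8] truncate(a, 2) — a=2,1 b=0 (map FFF........)
[9] append(b, 2) — a=2,1 b=0,3,4 (map FFFFF......)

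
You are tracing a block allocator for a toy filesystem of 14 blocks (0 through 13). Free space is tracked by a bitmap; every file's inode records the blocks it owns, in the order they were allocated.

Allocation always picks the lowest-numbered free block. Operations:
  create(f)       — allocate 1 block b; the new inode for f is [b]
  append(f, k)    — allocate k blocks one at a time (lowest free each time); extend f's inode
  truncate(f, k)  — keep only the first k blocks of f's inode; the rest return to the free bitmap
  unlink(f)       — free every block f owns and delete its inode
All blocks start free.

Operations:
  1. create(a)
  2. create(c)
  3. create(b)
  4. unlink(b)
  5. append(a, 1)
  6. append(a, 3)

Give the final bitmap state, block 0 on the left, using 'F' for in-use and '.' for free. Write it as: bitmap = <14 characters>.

bitmap = FFFFFF........

create(a): bitmap=F............. | a=[0]
create(c): bitmap=FF............ | a=[0] c=[1]
create(b): bitmap=FFF........... | a=[0] b=[2] c=[1]
unlink(b): bitmap=FF............ | a=[0] c=[1]
append(a, 1): bitmap=FFF........... | a=[0, 2] c=[1]
append(a, 3): bitmap=FFFFFF........ | a=[0, 2, 3, 4, 5] c=[1]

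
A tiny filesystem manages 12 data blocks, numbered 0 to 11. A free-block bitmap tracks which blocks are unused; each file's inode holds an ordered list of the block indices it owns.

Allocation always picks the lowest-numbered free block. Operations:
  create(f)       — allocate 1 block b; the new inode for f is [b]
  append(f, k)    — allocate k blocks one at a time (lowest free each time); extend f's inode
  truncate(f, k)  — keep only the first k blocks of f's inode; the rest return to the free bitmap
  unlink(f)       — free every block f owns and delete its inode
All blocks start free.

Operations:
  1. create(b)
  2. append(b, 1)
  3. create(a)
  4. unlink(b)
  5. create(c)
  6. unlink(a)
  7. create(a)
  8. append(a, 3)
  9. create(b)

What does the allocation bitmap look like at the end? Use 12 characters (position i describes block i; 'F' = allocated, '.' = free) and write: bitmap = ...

bitmap = FFFFFF......

after create(b) → b:[0]  free=[F...........]
after append(b, 1) → b:[0, 1]  free=[FF..........]
after create(a) → a:[2], b:[0, 1]  free=[FFF.........]
after unlink(b) → a:[2]  free=[..F.........]
after create(c) → a:[2], c:[0]  free=[F.F.........]
after unlink(a) → c:[0]  free=[F...........]
after create(a) → a:[1], c:[0]  free=[FF..........]
after append(a, 3) → a:[1, 2, 3, 4], c:[0]  free=[FFFFF.......]
after create(b) → a:[1, 2, 3, 4], b:[5], c:[0]  free=[FFFFFF......]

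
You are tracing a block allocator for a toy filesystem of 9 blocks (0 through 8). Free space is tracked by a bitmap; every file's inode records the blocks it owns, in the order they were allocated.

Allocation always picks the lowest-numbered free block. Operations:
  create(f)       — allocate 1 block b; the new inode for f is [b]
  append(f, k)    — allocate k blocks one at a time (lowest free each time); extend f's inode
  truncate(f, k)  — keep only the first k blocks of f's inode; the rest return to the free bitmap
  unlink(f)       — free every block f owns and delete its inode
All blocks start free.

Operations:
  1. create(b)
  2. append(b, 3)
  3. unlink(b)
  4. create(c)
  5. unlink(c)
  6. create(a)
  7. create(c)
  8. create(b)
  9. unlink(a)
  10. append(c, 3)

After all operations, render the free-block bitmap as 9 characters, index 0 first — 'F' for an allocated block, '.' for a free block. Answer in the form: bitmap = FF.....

bitmap = FFFFF....

after create(b) → b:[0]  free=[F........]
after append(b, 3) → b:[0, 1, 2, 3]  free=[FFFF.....]
after unlink(b) →   free=[.........]
after create(c) → c:[0]  free=[F........]
after unlink(c) →   free=[.........]
after create(a) → a:[0]  free=[F........]
after create(c) → a:[0], c:[1]  free=[FF.......]
after create(b) → a:[0], b:[2], c:[1]  free=[FFF......]
after unlink(a) → b:[2], c:[1]  free=[.FF......]
after append(c, 3) → b:[2], c:[1, 0, 3, 4]  free=[FFFFF....]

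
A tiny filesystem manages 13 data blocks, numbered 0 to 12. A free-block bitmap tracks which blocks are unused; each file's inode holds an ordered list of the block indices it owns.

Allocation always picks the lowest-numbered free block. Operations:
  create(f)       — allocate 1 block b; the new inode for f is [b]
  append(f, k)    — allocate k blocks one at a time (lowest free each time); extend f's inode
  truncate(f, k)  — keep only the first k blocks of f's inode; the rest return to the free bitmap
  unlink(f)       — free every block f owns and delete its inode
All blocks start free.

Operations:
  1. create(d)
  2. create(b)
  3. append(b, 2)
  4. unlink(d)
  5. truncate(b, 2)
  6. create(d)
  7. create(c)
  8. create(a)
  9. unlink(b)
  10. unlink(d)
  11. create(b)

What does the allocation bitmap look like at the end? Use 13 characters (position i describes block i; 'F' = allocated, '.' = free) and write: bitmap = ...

bitmap = F..FF........

[1] create(d) — d=0 (map F............)
[2] create(b) — b=1 d=0 (map FF...........)
[3] append(b, 2) — b=1,2,3 d=0 (map FFFF.........)
[4] unlink(d) — b=1,2,3 (map .FFF.........)
[5] truncate(b, 2) — b=1,2 (map .FF..........)
[6] create(d) — b=1,2 d=0 (map FFF..........)
[7] create(c) — b=1,2 c=3 d=0 (map FFFF.........)
[8] create(a) — a=4 b=1,2 c=3 d=0 (map FFFFF........)
[9] unlink(b) — a=4 c=3 d=0 (map F..FF........)
[10] unlink(d) — a=4 c=3 (map ...FF........)
[11] create(b) — a=4 b=0 c=3 (map F..FF........)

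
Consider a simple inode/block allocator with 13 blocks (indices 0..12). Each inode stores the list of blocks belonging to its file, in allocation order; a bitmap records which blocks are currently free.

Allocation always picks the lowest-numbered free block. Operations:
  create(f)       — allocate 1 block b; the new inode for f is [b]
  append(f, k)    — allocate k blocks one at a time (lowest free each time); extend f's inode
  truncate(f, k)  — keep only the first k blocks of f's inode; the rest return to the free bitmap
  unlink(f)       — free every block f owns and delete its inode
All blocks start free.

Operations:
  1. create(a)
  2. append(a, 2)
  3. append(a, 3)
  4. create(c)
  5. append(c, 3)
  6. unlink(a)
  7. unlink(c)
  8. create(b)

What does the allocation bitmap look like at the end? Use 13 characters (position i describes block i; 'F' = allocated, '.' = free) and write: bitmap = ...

bitmap = F............

after create(a) → a:[0]  free=[F............]
after append(a, 2) → a:[0, 1, 2]  free=[FFF..........]
after append(a, 3) → a:[0, 1, 2, 3, 4, 5]  free=[FFFFFF.......]
after create(c) → a:[0, 1, 2, 3, 4, 5], c:[6]  free=[FFFFFFF......]
after append(c, 3) → a:[0, 1, 2, 3, 4, 5], c:[6, 7, 8, 9]  free=[FFFFFFFFFF...]
after unlink(a) → c:[6, 7, 8, 9]  free=[......FFFF...]
after unlink(c) →   free=[.............]
after create(b) → b:[0]  free=[F............]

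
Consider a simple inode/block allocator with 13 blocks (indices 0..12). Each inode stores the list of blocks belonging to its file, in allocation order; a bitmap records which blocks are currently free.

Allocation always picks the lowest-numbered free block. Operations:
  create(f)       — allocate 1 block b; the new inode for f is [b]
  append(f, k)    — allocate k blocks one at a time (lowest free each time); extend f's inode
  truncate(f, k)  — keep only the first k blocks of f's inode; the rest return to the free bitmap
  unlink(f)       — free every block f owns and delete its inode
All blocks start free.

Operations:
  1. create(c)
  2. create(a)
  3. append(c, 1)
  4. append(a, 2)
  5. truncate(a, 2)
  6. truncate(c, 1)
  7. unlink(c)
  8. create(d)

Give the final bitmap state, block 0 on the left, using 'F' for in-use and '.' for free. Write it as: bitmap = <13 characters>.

bitmap = FF.F.........

after create(c) → c:[0]  free=[F............]
after create(a) → a:[1], c:[0]  free=[FF...........]
after append(c, 1) → a:[1], c:[0, 2]  free=[FFF..........]
after append(a, 2) → a:[1, 3, 4], c:[0, 2]  free=[FFFFF........]
after truncate(a, 2) → a:[1, 3], c:[0, 2]  free=[FFFF.........]
after truncate(c, 1) → a:[1, 3], c:[0]  free=[FF.F.........]
after unlink(c) → a:[1, 3]  free=[.F.F.........]
after create(d) → a:[1, 3], d:[0]  free=[FF.F.........]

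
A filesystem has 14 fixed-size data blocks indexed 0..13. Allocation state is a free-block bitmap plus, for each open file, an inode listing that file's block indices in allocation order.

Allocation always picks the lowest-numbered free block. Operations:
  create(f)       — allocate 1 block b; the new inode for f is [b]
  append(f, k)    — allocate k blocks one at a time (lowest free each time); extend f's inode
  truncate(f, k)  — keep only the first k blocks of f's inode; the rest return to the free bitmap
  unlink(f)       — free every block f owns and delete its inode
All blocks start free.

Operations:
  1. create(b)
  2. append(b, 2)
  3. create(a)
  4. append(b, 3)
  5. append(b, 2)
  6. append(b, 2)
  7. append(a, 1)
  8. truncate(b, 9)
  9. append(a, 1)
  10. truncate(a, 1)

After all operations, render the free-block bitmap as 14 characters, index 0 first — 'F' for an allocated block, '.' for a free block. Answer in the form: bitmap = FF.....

bitmap = FFFFFFFFFF....

[1] create(b) — b=0 (map F.............)
[2] append(b, 2) — b=0,1,2 (map FFF...........)
[3] create(a) — a=3 b=0,1,2 (map FFFF..........)
[4] append(b, 3) — a=3 b=0,1,2,4,5,6 (map FFFFFFF.......)
[5] append(b, 2) — a=3 b=0,1,2,4,5,6,7,8 (map FFFFFFFFF.....)
[6] append(b, 2) — a=3 b=0,1,2,4,5,6,7,8,9,10 (map FFFFFFFFFFF...)
[7] append(a, 1) — a=3,11 b=0,1,2,4,5,6,7,8,9,10 (map FFFFFFFFFFFF..)
[8] truncate(b, 9) — a=3,11 b=0,1,2,4,5,6,7,8,9 (map FFFFFFFFFF.F..)
[9] append(a, 1) — a=3,11,10 b=0,1,2,4,5,6,7,8,9 (map FFFFFFFFFFFF..)
[10] truncate(a, 1) — a=3 b=0,1,2,4,5,6,7,8,9 (map FFFFFFFFFF....)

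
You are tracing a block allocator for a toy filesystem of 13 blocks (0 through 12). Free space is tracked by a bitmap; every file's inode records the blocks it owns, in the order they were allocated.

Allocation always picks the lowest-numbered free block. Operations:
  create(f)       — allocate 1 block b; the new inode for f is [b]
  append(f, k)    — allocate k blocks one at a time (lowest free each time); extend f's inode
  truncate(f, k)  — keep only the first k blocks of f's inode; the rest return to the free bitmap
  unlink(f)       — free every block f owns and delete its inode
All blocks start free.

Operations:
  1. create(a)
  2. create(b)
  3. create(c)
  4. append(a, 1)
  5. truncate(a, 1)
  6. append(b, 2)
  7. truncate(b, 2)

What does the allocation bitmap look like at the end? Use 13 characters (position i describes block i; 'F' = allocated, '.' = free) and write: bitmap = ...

[1] create(a) — a=0 (map F............)
[2] create(b) — a=0 b=1 (map FF...........)
[3] create(c) — a=0 b=1 c=2 (map FFF..........)
[4] append(a, 1) — a=0,3 b=1 c=2 (map FFFF.........)
[5] truncate(a, 1) — a=0 b=1 c=2 (map FFF..........)
[6] append(b, 2) — a=0 b=1,3,4 c=2 (map FFFFF........)
[7] truncate(b, 2) — a=0 b=1,3 c=2 (map FFFF.........)

bitmap = FFFF.........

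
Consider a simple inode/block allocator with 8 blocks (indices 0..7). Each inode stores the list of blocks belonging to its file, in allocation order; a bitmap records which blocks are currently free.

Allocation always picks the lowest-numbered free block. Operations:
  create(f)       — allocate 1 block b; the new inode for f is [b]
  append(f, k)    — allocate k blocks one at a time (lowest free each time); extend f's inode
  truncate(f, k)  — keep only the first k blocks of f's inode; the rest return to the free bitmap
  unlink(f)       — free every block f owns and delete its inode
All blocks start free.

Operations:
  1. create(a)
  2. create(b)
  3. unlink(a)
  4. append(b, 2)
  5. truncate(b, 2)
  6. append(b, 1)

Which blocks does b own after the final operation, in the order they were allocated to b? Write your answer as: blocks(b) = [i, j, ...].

  1. create(a)  ⇒  F.......  {a→[0]}
  2. create(b)  ⇒  FF......  {a→[0]; b→[1]}
  3. unlink(a)  ⇒  .F......  {b→[1]}
  4. append(b, 2)  ⇒  FFF.....  {b→[1, 0, 2]}
  5. truncate(b, 2)  ⇒  FF......  {b→[1, 0]}
  6. append(b, 1)  ⇒  FFF.....  {b→[1, 0, 2]}

blocks(b) = [1, 0, 2]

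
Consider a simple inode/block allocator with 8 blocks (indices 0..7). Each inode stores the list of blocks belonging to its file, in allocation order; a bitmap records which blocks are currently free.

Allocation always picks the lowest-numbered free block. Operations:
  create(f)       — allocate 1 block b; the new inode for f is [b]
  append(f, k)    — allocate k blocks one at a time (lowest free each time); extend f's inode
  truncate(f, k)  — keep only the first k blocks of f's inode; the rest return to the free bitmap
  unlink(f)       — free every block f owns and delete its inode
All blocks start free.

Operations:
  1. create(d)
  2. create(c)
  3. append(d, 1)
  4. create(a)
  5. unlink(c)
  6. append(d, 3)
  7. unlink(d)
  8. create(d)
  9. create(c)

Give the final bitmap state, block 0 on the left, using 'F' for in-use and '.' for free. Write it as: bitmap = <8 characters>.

bitmap = FF.F....

create(d): bitmap=F....... | d=[0]
create(c): bitmap=FF...... | c=[1] d=[0]
append(d, 1): bitmap=FFF..... | c=[1] d=[0, 2]
create(a): bitmap=FFFF.... | a=[3] c=[1] d=[0, 2]
unlink(c): bitmap=F.FF.... | a=[3] d=[0, 2]
append(d, 3): bitmap=FFFFFF.. | a=[3] d=[0, 2, 1, 4, 5]
unlink(d): bitmap=...F.... | a=[3]
create(d): bitmap=F..F.... | a=[3] d=[0]
create(c): bitmap=FF.F.... | a=[3] c=[1] d=[0]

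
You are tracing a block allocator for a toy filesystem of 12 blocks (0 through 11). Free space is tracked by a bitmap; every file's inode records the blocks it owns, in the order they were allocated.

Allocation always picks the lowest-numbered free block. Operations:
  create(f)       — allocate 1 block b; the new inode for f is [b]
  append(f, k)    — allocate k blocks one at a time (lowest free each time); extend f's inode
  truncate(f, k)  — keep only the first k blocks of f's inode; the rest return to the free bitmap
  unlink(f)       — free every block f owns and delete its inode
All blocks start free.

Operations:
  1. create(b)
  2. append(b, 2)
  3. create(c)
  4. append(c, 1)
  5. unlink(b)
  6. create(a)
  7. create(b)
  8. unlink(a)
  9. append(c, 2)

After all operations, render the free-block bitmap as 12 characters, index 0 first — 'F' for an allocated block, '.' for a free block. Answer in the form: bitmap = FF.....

bitmap = FFFFF.......

create(b): bitmap=F........... | b=[0]
append(b, 2): bitmap=FFF......... | b=[0, 1, 2]
create(c): bitmap=FFFF........ | b=[0, 1, 2] c=[3]
append(c, 1): bitmap=FFFFF....... | b=[0, 1, 2] c=[3, 4]
unlink(b): bitmap=...FF....... | c=[3, 4]
create(a): bitmap=F..FF....... | a=[0] c=[3, 4]
create(b): bitmap=FF.FF....... | a=[0] b=[1] c=[3, 4]
unlink(a): bitmap=.F.FF....... | b=[1] c=[3, 4]
append(c, 2): bitmap=FFFFF....... | b=[1] c=[3, 4, 0, 2]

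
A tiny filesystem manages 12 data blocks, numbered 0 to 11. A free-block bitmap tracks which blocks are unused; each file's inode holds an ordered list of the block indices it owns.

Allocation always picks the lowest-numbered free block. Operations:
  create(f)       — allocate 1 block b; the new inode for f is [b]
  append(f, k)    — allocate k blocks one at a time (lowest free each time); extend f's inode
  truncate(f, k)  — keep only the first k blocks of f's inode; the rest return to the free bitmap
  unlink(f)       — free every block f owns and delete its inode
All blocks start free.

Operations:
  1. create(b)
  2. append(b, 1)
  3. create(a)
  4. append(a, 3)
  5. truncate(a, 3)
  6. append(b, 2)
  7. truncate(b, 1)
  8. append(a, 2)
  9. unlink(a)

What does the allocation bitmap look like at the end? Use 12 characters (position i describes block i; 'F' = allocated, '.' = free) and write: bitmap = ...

after create(b) → b:[0]  free=[F...........]
after append(b, 1) → b:[0, 1]  free=[FF..........]
after create(a) → a:[2], b:[0, 1]  free=[FFF.........]
after append(a, 3) → a:[2, 3, 4, 5], b:[0, 1]  free=[FFFFFF......]
after truncate(a, 3) → a:[2, 3, 4], b:[0, 1]  free=[FFFFF.......]
after append(b, 2) → a:[2, 3, 4], b:[0, 1, 5, 6]  free=[FFFFFFF.....]
after truncate(b, 1) → a:[2, 3, 4], b:[0]  free=[F.FFF.......]
after append(a, 2) → a:[2, 3, 4, 1, 5], b:[0]  free=[FFFFFF......]
after unlink(a) → b:[0]  free=[F...........]

bitmap = F...........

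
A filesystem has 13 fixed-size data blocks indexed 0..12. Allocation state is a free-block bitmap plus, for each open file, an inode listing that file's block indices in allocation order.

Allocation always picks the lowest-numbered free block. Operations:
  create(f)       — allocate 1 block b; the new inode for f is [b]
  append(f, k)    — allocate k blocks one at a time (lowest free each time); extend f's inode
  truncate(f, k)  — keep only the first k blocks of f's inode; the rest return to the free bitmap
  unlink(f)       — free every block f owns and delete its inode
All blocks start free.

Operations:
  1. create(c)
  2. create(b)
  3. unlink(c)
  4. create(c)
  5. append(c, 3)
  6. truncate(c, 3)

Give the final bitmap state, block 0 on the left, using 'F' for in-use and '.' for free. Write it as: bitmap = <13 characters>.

bitmap = FFFF.........

after create(c) → c:[0]  free=[F............]
after create(b) → b:[1], c:[0]  free=[FF...........]
after unlink(c) → b:[1]  free=[.F...........]
after create(c) → b:[1], c:[0]  free=[FF...........]
after append(c, 3) → b:[1], c:[0, 2, 3, 4]  free=[FFFFF........]
after truncate(c, 3) → b:[1], c:[0, 2, 3]  free=[FFFF.........]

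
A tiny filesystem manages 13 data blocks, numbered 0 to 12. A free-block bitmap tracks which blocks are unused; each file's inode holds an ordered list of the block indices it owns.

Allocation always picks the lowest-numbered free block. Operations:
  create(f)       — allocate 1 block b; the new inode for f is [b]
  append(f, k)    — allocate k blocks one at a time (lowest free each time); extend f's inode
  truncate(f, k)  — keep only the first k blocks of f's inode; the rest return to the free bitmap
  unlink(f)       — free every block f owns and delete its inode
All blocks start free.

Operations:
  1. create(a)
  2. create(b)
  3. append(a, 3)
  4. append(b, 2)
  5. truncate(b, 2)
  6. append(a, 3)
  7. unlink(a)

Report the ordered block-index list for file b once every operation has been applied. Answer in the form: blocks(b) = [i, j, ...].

create(a): bitmap=F............ | a=[0]
create(b): bitmap=FF........... | a=[0] b=[1]
append(a, 3): bitmap=FFFFF........ | a=[0, 2, 3, 4] b=[1]
append(b, 2): bitmap=FFFFFFF...... | a=[0, 2, 3, 4] b=[1, 5, 6]
truncate(b, 2): bitmap=FFFFFF....... | a=[0, 2, 3, 4] b=[1, 5]
append(a, 3): bitmap=FFFFFFFFF.... | a=[0, 2, 3, 4, 6, 7, 8] b=[1, 5]
unlink(a): bitmap=.F...F....... | b=[1, 5]

blocks(b) = [1, 5]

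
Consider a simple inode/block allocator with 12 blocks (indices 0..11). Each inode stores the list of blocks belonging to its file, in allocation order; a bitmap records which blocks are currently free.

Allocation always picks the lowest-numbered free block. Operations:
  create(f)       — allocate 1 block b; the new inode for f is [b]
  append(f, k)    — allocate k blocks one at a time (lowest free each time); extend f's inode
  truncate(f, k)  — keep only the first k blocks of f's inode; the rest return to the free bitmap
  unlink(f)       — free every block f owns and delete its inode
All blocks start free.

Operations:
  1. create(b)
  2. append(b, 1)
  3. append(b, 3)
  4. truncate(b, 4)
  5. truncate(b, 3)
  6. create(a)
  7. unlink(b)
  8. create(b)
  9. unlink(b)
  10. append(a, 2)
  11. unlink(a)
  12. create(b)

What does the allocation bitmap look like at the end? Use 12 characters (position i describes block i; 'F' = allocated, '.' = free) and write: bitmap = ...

create(b): bitmap=F........... | b=[0]
append(b, 1): bitmap=FF.......... | b=[0, 1]
append(b, 3): bitmap=FFFFF....... | b=[0, 1, 2, 3, 4]
truncate(b, 4): bitmap=FFFF........ | b=[0, 1, 2, 3]
truncate(b, 3): bitmap=FFF......... | b=[0, 1, 2]
create(a): bitmap=FFFF........ | a=[3] b=[0, 1, 2]
unlink(b): bitmap=...F........ | a=[3]
create(b): bitmap=F..F........ | a=[3] b=[0]
unlink(b): bitmap=...F........ | a=[3]
append(a, 2): bitmap=FF.F........ | a=[3, 0, 1]
unlink(a): bitmap=............ | 
create(b): bitmap=F........... | b=[0]

bitmap = F...........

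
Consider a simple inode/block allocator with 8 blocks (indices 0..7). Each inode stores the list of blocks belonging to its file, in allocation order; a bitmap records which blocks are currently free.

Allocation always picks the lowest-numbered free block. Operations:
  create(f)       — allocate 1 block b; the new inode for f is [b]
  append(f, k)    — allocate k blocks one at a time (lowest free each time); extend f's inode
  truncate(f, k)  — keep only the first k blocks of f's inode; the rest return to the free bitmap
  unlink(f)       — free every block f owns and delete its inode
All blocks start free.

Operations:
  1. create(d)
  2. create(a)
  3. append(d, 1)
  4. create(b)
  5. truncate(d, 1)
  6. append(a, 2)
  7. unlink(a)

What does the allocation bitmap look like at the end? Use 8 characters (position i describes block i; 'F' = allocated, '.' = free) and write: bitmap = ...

bitmap = F..F....

  1. create(d)  ⇒  F.......  {d→[0]}
  2. create(a)  ⇒  FF......  {a→[1]; d→[0]}
  3. append(d, 1)  ⇒  FFF.....  {a→[1]; d→[0, 2]}
  4. create(b)  ⇒  FFFF....  {a→[1]; b→[3]; d→[0, 2]}
  5. truncate(d, 1)  ⇒  FF.F....  {a→[1]; b→[3]; d→[0]}
  6. append(a, 2)  ⇒  FFFFF...  {a→[1, 2, 4]; b→[3]; d→[0]}
  7. unlink(a)  ⇒  F..F....  {b→[3]; d→[0]}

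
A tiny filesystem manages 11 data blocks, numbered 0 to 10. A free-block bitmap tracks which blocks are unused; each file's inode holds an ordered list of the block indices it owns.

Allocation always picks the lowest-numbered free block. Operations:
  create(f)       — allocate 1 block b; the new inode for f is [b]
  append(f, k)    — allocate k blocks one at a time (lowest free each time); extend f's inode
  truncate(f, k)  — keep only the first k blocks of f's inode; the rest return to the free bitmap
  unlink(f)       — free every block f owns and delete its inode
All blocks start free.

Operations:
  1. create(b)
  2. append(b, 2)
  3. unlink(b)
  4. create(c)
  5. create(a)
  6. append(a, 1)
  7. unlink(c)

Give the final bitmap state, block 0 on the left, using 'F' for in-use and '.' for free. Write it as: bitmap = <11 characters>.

bitmap = .FF........

  1. create(b)  ⇒  F..........  {b→[0]}
  2. append(b, 2)  ⇒  FFF........  {b→[0, 1, 2]}
  3. unlink(b)  ⇒  ...........  {}
  4. create(c)  ⇒  F..........  {c→[0]}
  5. create(a)  ⇒  FF.........  {a→[1]; c→[0]}
  6. append(a, 1)  ⇒  FFF........  {a→[1, 2]; c→[0]}
  7. unlink(c)  ⇒  .FF........  {a→[1, 2]}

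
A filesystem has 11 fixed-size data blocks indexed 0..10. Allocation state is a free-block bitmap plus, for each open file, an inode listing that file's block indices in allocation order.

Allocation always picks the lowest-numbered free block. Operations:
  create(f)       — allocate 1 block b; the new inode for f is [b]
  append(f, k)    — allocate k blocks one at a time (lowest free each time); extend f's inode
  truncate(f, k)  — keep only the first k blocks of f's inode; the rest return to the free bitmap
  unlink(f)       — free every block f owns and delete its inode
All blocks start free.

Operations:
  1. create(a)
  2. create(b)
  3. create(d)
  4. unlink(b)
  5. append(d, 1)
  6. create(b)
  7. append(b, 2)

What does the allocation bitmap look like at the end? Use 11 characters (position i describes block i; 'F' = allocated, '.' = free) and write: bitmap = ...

[1] create(a) — a=0 (map F..........)
[2] create(b) — a=0 b=1 (map FF.........)
[3] create(d) — a=0 b=1 d=2 (map FFF........)
[4] unlink(b) — a=0 d=2 (map F.F........)
[5] append(d, 1) — a=0 d=2,1 (map FFF........)
[6] create(b) — a=0 b=3 d=2,1 (map FFFF.......)
[7] append(b, 2) — a=0 b=3,4,5 d=2,1 (map FFFFFF.....)

bitmap = FFFFFF.....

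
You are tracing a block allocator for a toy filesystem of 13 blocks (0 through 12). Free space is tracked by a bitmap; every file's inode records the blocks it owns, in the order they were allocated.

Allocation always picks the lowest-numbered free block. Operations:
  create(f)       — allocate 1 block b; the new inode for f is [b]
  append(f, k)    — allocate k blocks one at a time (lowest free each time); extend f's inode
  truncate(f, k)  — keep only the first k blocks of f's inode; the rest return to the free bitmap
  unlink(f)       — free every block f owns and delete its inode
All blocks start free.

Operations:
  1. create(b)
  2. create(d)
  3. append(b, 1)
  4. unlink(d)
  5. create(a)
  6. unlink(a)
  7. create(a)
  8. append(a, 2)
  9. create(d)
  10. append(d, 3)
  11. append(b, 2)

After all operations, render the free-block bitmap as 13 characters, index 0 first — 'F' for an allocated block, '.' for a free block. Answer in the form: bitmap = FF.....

[1] create(b) — b=0 (map F............)
[2] create(d) — b=0 d=1 (map FF...........)
[3] append(b, 1) — b=0,2 d=1 (map FFF..........)
[4] unlink(d) — b=0,2 (map F.F..........)
[5] create(a) — a=1 b=0,2 (map FFF..........)
[6] unlink(a) — b=0,2 (map F.F..........)
[7] create(a) — a=1 b=0,2 (map FFF..........)
[8] append(a, 2) — a=1,3,4 b=0,2 (map FFFFF........)
[9] create(d) — a=1,3,4 b=0,2 d=5 (map FFFFFF.......)
[10] append(d, 3) — a=1,3,4 b=0,2 d=5,6,7,8 (map FFFFFFFFF....)
[11] append(b, 2) — a=1,3,4 b=0,2,9,10 d=5,6,7,8 (map FFFFFFFFFFF..)

bitmap = FFFFFFFFFFF..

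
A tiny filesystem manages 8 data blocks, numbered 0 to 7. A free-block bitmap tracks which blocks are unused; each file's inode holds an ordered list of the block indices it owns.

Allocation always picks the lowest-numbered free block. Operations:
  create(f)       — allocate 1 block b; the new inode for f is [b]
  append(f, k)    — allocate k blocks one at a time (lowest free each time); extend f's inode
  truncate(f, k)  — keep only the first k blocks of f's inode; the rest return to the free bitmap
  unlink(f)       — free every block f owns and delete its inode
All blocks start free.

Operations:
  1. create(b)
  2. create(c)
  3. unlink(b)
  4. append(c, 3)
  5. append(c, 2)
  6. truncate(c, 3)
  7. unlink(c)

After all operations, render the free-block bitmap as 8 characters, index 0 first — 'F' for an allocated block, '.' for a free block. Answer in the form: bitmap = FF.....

[1] create(b) — b=0 (map F.......)
[2] create(c) — b=0 c=1 (map FF......)
[3] unlink(b) — c=1 (map .F......)
[4] append(c, 3) — c=1,0,2,3 (map FFFF....)
[5] append(c, 2) — c=1,0,2,3,4,5 (map FFFFFF..)
[6] truncate(c, 3) — c=1,0,2 (map FFF.....)
[7] unlink(c) —  (map ........)

bitmap = ........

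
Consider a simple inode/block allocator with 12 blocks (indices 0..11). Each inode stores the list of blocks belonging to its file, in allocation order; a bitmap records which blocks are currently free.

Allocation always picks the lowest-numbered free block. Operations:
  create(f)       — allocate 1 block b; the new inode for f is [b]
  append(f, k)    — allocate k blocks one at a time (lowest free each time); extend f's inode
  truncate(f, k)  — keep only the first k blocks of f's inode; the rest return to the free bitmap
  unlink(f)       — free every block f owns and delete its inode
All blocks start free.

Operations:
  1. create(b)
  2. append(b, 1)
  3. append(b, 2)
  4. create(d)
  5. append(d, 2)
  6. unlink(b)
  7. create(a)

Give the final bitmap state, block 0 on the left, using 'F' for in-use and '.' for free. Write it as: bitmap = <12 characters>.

create(b): bitmap=F........... | b=[0]
append(b, 1): bitmap=FF.......... | b=[0, 1]
append(b, 2): bitmap=FFFF........ | b=[0, 1, 2, 3]
create(d): bitmap=FFFFF....... | b=[0, 1, 2, 3] d=[4]
append(d, 2): bitmap=FFFFFFF..... | b=[0, 1, 2, 3] d=[4, 5, 6]
unlink(b): bitmap=....FFF..... | d=[4, 5, 6]
create(a): bitmap=F...FFF..... | a=[0] d=[4, 5, 6]

bitmap = F...FFF.....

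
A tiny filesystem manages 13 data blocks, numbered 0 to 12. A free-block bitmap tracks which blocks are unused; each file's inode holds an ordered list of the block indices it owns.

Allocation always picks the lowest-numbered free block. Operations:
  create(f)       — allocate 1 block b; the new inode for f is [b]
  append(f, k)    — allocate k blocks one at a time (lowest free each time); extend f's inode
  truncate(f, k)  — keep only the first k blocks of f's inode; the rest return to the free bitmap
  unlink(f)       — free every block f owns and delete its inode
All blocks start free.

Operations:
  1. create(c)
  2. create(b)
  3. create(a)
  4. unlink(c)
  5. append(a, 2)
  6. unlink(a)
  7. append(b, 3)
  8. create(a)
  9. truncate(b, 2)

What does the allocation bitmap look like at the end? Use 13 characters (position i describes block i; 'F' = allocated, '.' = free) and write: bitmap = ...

create(c): bitmap=F............ | c=[0]
create(b): bitmap=FF........... | b=[1] c=[0]
create(a): bitmap=FFF.......... | a=[2] b=[1] c=[0]
unlink(c): bitmap=.FF.......... | a=[2] b=[1]
append(a, 2): bitmap=FFFF......... | a=[2, 0, 3] b=[1]
unlink(a): bitmap=.F........... | b=[1]
append(b, 3): bitmap=FFFF......... | b=[1, 0, 2, 3]
create(a): bitmap=FFFFF........ | a=[4] b=[1, 0, 2, 3]
truncate(b, 2): bitmap=FF..F........ | a=[4] b=[1, 0]

bitmap = FF..F........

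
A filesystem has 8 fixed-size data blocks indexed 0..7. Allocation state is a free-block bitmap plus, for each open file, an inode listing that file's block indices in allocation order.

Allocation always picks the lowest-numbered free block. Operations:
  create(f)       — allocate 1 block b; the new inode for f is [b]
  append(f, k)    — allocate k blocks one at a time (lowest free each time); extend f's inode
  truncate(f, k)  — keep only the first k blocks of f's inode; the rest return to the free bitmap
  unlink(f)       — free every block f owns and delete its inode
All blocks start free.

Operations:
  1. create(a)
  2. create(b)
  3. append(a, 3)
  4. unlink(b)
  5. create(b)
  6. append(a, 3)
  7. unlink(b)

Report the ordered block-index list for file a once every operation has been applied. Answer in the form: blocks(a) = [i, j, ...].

after create(a) → a:[0]  free=[F.......]
after create(b) → a:[0], b:[1]  free=[FF......]
after append(a, 3) → a:[0, 2, 3, 4], b:[1]  free=[FFFFF...]
after unlink(b) → a:[0, 2, 3, 4]  free=[F.FFF...]
after create(b) → a:[0, 2, 3, 4], b:[1]  free=[FFFFF...]
after append(a, 3) → a:[0, 2, 3, 4, 5, 6, 7], b:[1]  free=[FFFFFFFF]
after unlink(b) → a:[0, 2, 3, 4, 5, 6, 7]  free=[F.FFFFFF]

blocks(a) = [0, 2, 3, 4, 5, 6, 7]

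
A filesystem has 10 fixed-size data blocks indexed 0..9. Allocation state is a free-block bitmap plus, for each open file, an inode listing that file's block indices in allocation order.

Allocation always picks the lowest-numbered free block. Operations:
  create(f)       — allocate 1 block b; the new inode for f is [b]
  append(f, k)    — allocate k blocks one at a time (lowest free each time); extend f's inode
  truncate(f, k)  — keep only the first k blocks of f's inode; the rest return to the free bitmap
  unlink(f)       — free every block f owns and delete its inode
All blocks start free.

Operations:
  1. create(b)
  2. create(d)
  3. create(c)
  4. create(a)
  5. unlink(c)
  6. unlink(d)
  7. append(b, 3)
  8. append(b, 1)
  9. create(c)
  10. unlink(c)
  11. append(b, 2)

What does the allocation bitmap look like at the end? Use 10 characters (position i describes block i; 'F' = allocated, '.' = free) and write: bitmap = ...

create(b): bitmap=F......... | b=[0]
create(d): bitmap=FF........ | b=[0] d=[1]
create(c): bitmap=FFF....... | b=[0] c=[2] d=[1]
create(a): bitmap=FFFF...... | a=[3] b=[0] c=[2] d=[1]
unlink(c): bitmap=FF.F...... | a=[3] b=[0] d=[1]
unlink(d): bitmap=F..F...... | a=[3] b=[0]
append(b, 3): bitmap=FFFFF..... | a=[3] b=[0, 1, 2, 4]
append(b, 1): bitmap=FFFFFF.... | a=[3] b=[0, 1, 2, 4, 5]
create(c): bitmap=FFFFFFF... | a=[3] b=[0, 1, 2, 4, 5] c=[6]
unlink(c): bitmap=FFFFFF.... | a=[3] b=[0, 1, 2, 4, 5]
append(b, 2): bitmap=FFFFFFFF.. | a=[3] b=[0, 1, 2, 4, 5, 6, 7]

bitmap = FFFFFFFF..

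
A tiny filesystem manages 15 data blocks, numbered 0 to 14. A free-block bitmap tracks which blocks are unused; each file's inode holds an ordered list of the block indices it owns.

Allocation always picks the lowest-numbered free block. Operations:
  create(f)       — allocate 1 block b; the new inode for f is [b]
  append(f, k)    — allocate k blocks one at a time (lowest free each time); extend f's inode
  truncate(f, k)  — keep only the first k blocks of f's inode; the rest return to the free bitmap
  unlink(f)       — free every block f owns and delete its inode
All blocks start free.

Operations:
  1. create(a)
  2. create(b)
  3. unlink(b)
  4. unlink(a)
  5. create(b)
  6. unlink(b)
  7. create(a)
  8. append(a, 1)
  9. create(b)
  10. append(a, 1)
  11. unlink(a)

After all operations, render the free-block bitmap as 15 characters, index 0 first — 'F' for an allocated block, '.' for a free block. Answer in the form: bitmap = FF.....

bitmap = ..F............

create(a): bitmap=F.............. | a=[0]
create(b): bitmap=FF............. | a=[0] b=[1]
unlink(b): bitmap=F.............. | a=[0]
unlink(a): bitmap=............... | 
create(b): bitmap=F.............. | b=[0]
unlink(b): bitmap=............... | 
create(a): bitmap=F.............. | a=[0]
append(a, 1): bitmap=FF............. | a=[0, 1]
create(b): bitmap=FFF............ | a=[0, 1] b=[2]
append(a, 1): bitmap=FFFF........... | a=[0, 1, 3] b=[2]
unlink(a): bitmap=..F............ | b=[2]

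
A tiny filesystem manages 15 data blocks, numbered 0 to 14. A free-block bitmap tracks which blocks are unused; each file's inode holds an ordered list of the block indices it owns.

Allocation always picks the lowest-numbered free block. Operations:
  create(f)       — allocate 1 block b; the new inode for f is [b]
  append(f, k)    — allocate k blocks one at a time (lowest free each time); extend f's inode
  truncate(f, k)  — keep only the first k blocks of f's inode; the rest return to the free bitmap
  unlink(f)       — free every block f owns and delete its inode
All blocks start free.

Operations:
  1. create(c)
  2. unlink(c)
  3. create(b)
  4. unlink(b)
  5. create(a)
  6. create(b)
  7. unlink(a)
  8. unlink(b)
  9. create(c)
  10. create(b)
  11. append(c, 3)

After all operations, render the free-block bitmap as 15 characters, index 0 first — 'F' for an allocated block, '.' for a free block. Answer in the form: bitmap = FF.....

bitmap = FFFFF..........

create(c): bitmap=F.............. | c=[0]
unlink(c): bitmap=............... | 
create(b): bitmap=F.............. | b=[0]
unlink(b): bitmap=............... | 
create(a): bitmap=F.............. | a=[0]
create(b): bitmap=FF............. | a=[0] b=[1]
unlink(a): bitmap=.F............. | b=[1]
unlink(b): bitmap=............... | 
create(c): bitmap=F.............. | c=[0]
create(b): bitmap=FF............. | b=[1] c=[0]
append(c, 3): bitmap=FFFFF.......... | b=[1] c=[0, 2, 3, 4]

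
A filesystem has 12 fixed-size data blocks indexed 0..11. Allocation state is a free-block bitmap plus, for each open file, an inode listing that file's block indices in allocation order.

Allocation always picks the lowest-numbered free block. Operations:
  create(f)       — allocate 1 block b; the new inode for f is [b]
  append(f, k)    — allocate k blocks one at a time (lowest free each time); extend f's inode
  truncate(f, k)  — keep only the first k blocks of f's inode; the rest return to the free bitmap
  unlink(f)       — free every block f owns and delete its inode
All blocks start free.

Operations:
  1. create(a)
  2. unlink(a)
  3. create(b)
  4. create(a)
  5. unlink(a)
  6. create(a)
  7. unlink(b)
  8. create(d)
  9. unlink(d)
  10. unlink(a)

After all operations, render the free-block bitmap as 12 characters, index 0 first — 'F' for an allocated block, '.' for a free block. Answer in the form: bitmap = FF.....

bitmap = ............

  1. create(a)  ⇒  F...........  {a→[0]}
  2. unlink(a)  ⇒  ............  {}
  3. create(b)  ⇒  F...........  {b→[0]}
  4. create(a)  ⇒  FF..........  {a→[1]; b→[0]}
  5. unlink(a)  ⇒  F...........  {b→[0]}
  6. create(a)  ⇒  FF..........  {a→[1]; b→[0]}
  7. unlink(b)  ⇒  .F..........  {a→[1]}
  8. create(d)  ⇒  FF..........  {a→[1]; d→[0]}
  9. unlink(d)  ⇒  .F..........  {a→[1]}
  10. unlink(a)  ⇒  ............  {}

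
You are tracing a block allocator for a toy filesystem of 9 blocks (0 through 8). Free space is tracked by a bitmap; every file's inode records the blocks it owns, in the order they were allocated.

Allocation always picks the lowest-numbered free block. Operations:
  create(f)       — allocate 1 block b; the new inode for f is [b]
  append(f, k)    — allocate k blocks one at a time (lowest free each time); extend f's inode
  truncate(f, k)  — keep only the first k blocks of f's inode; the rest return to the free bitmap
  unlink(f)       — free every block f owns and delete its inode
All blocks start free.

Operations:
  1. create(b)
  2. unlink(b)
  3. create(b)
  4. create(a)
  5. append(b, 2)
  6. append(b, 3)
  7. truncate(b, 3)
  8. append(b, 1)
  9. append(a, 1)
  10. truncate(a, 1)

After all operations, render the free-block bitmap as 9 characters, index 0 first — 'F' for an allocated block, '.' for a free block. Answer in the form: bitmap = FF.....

bitmap = FFFFF....

after create(b) → b:[0]  free=[F........]
after unlink(b) →   free=[.........]
after create(b) → b:[0]  free=[F........]
after create(a) → a:[1], b:[0]  free=[FF.......]
after append(b, 2) → a:[1], b:[0, 2, 3]  free=[FFFF.....]
after append(b, 3) → a:[1], b:[0, 2, 3, 4, 5, 6]  free=[FFFFFFF..]
after truncate(b, 3) → a:[1], b:[0, 2, 3]  free=[FFFF.....]
after append(b, 1) → a:[1], b:[0, 2, 3, 4]  free=[FFFFF....]
after append(a, 1) → a:[1, 5], b:[0, 2, 3, 4]  free=[FFFFFF...]
after truncate(a, 1) → a:[1], b:[0, 2, 3, 4]  free=[FFFFF....]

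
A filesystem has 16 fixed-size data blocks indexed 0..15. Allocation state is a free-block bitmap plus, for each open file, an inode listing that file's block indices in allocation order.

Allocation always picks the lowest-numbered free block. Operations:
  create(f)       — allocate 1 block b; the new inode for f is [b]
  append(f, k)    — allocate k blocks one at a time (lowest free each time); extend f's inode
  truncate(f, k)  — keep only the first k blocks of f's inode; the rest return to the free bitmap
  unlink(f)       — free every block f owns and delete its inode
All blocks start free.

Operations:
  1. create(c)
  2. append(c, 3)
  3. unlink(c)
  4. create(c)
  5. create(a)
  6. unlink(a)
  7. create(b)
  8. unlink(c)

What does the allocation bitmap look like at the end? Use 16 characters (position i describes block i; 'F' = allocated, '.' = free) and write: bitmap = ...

[1] create(c) — c=0 (map F...............)
[2] append(c, 3) — c=0,1,2,3 (map FFFF............)
[3] unlink(c) —  (map ................)
[4] create(c) — c=0 (map F...............)
[5] create(a) — a=1 c=0 (map FF..............)
[6] unlink(a) — c=0 (map F...............)
[7] create(b) — b=1 c=0 (map FF..............)
[8] unlink(c) — b=1 (map .F..............)

bitmap = .F..............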